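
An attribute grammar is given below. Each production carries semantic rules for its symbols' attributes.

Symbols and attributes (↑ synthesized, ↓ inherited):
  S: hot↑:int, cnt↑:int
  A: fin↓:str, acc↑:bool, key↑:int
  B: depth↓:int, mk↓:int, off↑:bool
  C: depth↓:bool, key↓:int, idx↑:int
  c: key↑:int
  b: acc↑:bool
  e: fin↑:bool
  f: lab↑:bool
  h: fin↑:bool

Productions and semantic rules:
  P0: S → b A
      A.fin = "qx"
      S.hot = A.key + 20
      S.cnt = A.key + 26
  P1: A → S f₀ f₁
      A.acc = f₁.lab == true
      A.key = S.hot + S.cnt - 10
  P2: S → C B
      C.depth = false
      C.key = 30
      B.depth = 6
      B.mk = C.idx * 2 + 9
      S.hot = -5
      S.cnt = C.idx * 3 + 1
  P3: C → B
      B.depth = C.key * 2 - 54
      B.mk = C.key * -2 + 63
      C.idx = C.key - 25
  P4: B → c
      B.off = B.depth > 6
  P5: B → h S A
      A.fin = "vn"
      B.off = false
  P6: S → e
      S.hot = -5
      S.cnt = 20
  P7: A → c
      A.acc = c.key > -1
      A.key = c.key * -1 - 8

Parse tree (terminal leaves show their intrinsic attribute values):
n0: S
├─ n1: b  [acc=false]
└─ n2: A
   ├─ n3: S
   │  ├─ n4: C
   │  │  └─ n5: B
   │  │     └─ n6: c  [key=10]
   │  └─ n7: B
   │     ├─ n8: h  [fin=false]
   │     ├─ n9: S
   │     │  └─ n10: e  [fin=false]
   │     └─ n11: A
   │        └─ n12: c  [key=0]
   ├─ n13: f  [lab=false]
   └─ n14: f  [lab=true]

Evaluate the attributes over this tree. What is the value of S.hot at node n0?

1. n1.acc = false  [terminal]
2. n2.fin = "qx"  ["qx"]
3. n4.depth = false  [false]
4. n4.key = 30  [30]
5. n5.depth = 6  [C.key * 2 - 54]
6. n5.mk = 3  [C.key * -2 + 63]
7. n6.key = 10  [terminal]
8. n5.off = false  [B.depth > 6]
9. n4.idx = 5  [C.key - 25]
10. n7.depth = 6  [6]
11. n7.mk = 19  [C.idx * 2 + 9]
12. n8.fin = false  [terminal]
13. n10.fin = false  [terminal]
14. n9.hot = -5  [-5]
15. n9.cnt = 20  [20]
16. n11.fin = "vn"  ["vn"]
17. n12.key = 0  [terminal]
18. n11.acc = true  [c.key > -1]
19. n11.key = -8  [c.key * -1 - 8]
20. n7.off = false  [false]
21. n3.hot = -5  [-5]
22. n3.cnt = 16  [C.idx * 3 + 1]
23. n13.lab = false  [terminal]
24. n14.lab = true  [terminal]
25. n2.acc = true  [f₁.lab == true]
26. n2.key = 1  [S.hot + S.cnt - 10]
27. n0.hot = 21  [A.key + 20]
28. n0.cnt = 27  [A.key + 26]

21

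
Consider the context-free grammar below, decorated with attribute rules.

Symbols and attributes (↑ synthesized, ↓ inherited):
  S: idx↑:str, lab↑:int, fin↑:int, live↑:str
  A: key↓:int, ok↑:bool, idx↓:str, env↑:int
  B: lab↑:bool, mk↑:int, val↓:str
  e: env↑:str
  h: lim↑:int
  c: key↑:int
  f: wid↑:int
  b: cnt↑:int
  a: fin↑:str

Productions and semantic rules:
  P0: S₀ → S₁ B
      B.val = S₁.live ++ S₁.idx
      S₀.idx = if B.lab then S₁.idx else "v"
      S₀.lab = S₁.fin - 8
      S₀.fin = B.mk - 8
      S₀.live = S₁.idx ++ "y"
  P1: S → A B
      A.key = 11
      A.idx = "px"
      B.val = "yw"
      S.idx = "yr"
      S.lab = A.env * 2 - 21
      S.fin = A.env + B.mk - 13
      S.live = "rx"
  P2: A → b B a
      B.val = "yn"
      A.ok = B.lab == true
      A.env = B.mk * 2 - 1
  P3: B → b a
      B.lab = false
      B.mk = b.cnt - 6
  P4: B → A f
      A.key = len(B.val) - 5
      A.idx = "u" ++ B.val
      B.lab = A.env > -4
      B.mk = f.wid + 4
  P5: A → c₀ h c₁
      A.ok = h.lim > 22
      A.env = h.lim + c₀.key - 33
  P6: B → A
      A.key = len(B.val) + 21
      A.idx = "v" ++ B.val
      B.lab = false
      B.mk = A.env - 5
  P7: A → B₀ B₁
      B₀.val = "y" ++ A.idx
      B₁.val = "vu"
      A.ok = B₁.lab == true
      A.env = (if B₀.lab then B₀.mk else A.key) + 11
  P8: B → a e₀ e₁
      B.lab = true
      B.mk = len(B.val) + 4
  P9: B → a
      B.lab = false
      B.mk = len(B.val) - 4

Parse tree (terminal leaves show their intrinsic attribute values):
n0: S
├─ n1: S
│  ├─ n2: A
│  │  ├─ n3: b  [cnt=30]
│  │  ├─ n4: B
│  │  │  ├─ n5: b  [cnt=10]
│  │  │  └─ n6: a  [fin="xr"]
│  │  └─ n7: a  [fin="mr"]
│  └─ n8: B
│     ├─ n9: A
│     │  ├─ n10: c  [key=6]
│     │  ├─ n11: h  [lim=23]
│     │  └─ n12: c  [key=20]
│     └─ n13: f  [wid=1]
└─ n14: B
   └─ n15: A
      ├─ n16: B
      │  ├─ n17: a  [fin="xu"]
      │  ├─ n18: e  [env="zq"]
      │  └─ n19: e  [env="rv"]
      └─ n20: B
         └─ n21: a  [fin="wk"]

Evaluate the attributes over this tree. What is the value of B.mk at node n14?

16

1. n2.key = 11  [11]
2. n2.idx = "px"  ["px"]
3. n3.cnt = 30  [terminal]
4. n4.val = "yn"  ["yn"]
5. n5.cnt = 10  [terminal]
6. n6.fin = "xr"  [terminal]
7. n4.lab = false  [false]
8. n4.mk = 4  [b.cnt - 6]
9. n7.fin = "mr"  [terminal]
10. n2.ok = false  [B.lab == true]
11. n2.env = 7  [B.mk * 2 - 1]
12. n8.val = "yw"  ["yw"]
13. n9.key = -3  [len(B.val) - 5]
14. n9.idx = "uyw"  ["u" ++ B.val]
15. n10.key = 6  [terminal]
16. n11.lim = 23  [terminal]
17. n12.key = 20  [terminal]
18. n9.ok = true  [h.lim > 22]
19. n9.env = -4  [h.lim + c₀.key - 33]
20. n13.wid = 1  [terminal]
21. n8.lab = false  [A.env > -4]
22. n8.mk = 5  [f.wid + 4]
23. n1.idx = "yr"  ["yr"]
24. n1.lab = -7  [A.env * 2 - 21]
25. n1.fin = -1  [A.env + B.mk - 13]
26. n1.live = "rx"  ["rx"]
27. n14.val = "rxyr"  [S₁.live ++ S₁.idx]
28. n15.key = 25  [len(B.val) + 21]
29. n15.idx = "vrxyr"  ["v" ++ B.val]
30. n16.val = "yvrxyr"  ["y" ++ A.idx]
31. n17.fin = "xu"  [terminal]
32. n18.env = "zq"  [terminal]
33. n19.env = "rv"  [terminal]
34. n16.lab = true  [true]
35. n16.mk = 10  [len(B.val) + 4]
36. n20.val = "vu"  ["vu"]
37. n21.fin = "wk"  [terminal]
38. n20.lab = false  [false]
39. n20.mk = -2  [len(B.val) - 4]
40. n15.ok = false  [B₁.lab == true]
41. n15.env = 21  [(if B₀.lab then B₀.mk else A.key) + 11]
42. n14.lab = false  [false]
43. n14.mk = 16  [A.env - 5]
44. n0.idx = "v"  [if B.lab then S₁.idx else "v"]
45. n0.lab = -9  [S₁.fin - 8]
46. n0.fin = 8  [B.mk - 8]
47. n0.live = "yry"  [S₁.idx ++ "y"]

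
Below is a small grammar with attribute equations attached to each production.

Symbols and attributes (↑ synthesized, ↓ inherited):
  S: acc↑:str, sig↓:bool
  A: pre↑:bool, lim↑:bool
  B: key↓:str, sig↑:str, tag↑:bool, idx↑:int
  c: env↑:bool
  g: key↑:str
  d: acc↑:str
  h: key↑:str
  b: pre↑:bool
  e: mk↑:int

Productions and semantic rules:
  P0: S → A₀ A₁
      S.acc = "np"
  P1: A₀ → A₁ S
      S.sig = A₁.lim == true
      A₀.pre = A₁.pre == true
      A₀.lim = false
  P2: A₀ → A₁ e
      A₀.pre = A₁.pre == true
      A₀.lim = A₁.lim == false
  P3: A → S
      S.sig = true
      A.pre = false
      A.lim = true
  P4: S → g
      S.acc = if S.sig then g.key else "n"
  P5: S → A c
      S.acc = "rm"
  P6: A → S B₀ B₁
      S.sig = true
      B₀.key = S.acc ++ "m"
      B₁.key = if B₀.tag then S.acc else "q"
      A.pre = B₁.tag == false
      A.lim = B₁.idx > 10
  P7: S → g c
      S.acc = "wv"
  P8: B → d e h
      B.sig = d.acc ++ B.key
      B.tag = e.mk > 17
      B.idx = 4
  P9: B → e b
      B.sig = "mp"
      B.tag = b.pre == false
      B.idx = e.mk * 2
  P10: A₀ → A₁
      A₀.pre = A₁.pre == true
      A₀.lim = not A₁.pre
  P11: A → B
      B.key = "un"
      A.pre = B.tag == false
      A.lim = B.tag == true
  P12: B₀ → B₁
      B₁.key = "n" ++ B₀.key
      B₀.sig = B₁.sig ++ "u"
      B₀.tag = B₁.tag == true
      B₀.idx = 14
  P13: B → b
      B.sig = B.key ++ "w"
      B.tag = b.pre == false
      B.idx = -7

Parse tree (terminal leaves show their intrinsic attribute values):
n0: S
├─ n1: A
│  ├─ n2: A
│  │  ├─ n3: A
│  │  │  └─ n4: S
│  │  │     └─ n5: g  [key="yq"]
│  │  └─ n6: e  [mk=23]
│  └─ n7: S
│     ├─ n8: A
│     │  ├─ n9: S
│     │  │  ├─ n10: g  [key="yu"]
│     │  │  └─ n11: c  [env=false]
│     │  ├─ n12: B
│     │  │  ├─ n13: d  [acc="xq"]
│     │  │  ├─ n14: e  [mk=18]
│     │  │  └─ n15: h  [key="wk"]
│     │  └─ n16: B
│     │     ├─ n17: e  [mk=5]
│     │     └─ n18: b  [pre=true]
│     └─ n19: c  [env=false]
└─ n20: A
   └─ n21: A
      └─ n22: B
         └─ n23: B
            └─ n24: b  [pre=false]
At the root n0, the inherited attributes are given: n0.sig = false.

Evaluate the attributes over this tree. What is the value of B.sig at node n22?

1. n0.sig = false  [given at root]
2. n4.sig = true  [true]
3. n5.key = "yq"  [terminal]
4. n4.acc = "yq"  [if S.sig then g.key else "n"]
5. n3.pre = false  [false]
6. n3.lim = true  [true]
7. n6.mk = 23  [terminal]
8. n2.pre = false  [A₁.pre == true]
9. n2.lim = false  [A₁.lim == false]
10. n7.sig = false  [A₁.lim == true]
11. n9.sig = true  [true]
12. n10.key = "yu"  [terminal]
13. n11.env = false  [terminal]
14. n9.acc = "wv"  ["wv"]
15. n12.key = "wvm"  [S.acc ++ "m"]
16. n13.acc = "xq"  [terminal]
17. n14.mk = 18  [terminal]
18. n15.key = "wk"  [terminal]
19. n12.sig = "xqwvm"  [d.acc ++ B.key]
20. n12.tag = true  [e.mk > 17]
21. n12.idx = 4  [4]
22. n16.key = "wv"  [if B₀.tag then S.acc else "q"]
23. n17.mk = 5  [terminal]
24. n18.pre = true  [terminal]
25. n16.sig = "mp"  ["mp"]
26. n16.tag = false  [b.pre == false]
27. n16.idx = 10  [e.mk * 2]
28. n8.pre = true  [B₁.tag == false]
29. n8.lim = false  [B₁.idx > 10]
30. n19.env = false  [terminal]
31. n7.acc = "rm"  ["rm"]
32. n1.pre = false  [A₁.pre == true]
33. n1.lim = false  [false]
34. n22.key = "un"  ["un"]
35. n23.key = "nun"  ["n" ++ B₀.key]
36. n24.pre = false  [terminal]
37. n23.sig = "nunw"  [B.key ++ "w"]
38. n23.tag = true  [b.pre == false]
39. n23.idx = -7  [-7]
40. n22.sig = "nunwu"  [B₁.sig ++ "u"]
41. n22.tag = true  [B₁.tag == true]
42. n22.idx = 14  [14]
43. n21.pre = false  [B.tag == false]
44. n21.lim = true  [B.tag == true]
45. n20.pre = false  [A₁.pre == true]
46. n20.lim = true  [not A₁.pre]
47. n0.acc = "np"  ["np"]

"nunwu"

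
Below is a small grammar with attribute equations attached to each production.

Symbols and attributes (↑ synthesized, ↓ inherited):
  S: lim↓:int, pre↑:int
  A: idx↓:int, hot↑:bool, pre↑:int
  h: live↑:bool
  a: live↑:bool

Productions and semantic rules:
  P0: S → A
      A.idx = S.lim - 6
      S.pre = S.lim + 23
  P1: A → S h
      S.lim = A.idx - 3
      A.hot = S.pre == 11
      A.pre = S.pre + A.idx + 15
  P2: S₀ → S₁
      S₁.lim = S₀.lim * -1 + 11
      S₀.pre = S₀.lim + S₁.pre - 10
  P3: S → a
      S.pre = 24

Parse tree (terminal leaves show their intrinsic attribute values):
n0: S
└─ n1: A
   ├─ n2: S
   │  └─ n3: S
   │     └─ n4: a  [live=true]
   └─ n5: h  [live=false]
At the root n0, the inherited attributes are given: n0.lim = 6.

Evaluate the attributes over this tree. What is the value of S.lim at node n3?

14

1. n0.lim = 6  [given at root]
2. n1.idx = 0  [S.lim - 6]
3. n2.lim = -3  [A.idx - 3]
4. n3.lim = 14  [S₀.lim * -1 + 11]
5. n4.live = true  [terminal]
6. n3.pre = 24  [24]
7. n2.pre = 11  [S₀.lim + S₁.pre - 10]
8. n5.live = false  [terminal]
9. n1.hot = true  [S.pre == 11]
10. n1.pre = 26  [S.pre + A.idx + 15]
11. n0.pre = 29  [S.lim + 23]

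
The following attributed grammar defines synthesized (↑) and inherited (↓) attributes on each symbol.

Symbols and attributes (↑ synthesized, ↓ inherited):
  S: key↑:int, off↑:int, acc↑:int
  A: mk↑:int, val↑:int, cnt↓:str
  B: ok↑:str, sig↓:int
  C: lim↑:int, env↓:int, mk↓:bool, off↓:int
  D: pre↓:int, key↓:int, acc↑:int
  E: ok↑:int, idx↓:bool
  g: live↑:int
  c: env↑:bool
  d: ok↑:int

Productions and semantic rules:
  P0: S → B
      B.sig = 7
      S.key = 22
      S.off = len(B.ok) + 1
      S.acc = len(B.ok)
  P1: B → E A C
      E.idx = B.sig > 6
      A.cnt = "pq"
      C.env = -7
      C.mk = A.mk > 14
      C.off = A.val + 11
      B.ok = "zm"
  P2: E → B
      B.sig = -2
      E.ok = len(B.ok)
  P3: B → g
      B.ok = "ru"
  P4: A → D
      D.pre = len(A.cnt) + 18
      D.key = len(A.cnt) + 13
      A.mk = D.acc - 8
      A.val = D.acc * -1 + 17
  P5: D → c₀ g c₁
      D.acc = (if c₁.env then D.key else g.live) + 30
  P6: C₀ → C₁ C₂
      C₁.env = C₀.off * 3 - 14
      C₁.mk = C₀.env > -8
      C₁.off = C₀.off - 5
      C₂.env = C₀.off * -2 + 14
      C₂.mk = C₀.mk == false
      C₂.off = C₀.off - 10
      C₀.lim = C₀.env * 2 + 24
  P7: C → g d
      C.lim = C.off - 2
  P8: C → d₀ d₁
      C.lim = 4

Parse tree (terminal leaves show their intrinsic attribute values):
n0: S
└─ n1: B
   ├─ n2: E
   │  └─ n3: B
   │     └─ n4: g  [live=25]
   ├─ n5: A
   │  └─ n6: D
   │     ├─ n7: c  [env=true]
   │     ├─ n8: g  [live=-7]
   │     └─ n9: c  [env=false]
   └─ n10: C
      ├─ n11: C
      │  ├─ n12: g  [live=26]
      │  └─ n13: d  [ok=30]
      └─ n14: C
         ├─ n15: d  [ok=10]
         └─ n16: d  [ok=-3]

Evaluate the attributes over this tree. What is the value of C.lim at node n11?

-2

1. n1.sig = 7  [7]
2. n2.idx = true  [B.sig > 6]
3. n3.sig = -2  [-2]
4. n4.live = 25  [terminal]
5. n3.ok = "ru"  ["ru"]
6. n2.ok = 2  [len(B.ok)]
7. n5.cnt = "pq"  ["pq"]
8. n6.pre = 20  [len(A.cnt) + 18]
9. n6.key = 15  [len(A.cnt) + 13]
10. n7.env = true  [terminal]
11. n8.live = -7  [terminal]
12. n9.env = false  [terminal]
13. n6.acc = 23  [(if c₁.env then D.key else g.live) + 30]
14. n5.mk = 15  [D.acc - 8]
15. n5.val = -6  [D.acc * -1 + 17]
16. n10.env = -7  [-7]
17. n10.mk = true  [A.mk > 14]
18. n10.off = 5  [A.val + 11]
19. n11.env = 1  [C₀.off * 3 - 14]
20. n11.mk = true  [C₀.env > -8]
21. n11.off = 0  [C₀.off - 5]
22. n12.live = 26  [terminal]
23. n13.ok = 30  [terminal]
24. n11.lim = -2  [C.off - 2]
25. n14.env = 4  [C₀.off * -2 + 14]
26. n14.mk = false  [C₀.mk == false]
27. n14.off = -5  [C₀.off - 10]
28. n15.ok = 10  [terminal]
29. n16.ok = -3  [terminal]
30. n14.lim = 4  [4]
31. n10.lim = 10  [C₀.env * 2 + 24]
32. n1.ok = "zm"  ["zm"]
33. n0.key = 22  [22]
34. n0.off = 3  [len(B.ok) + 1]
35. n0.acc = 2  [len(B.ok)]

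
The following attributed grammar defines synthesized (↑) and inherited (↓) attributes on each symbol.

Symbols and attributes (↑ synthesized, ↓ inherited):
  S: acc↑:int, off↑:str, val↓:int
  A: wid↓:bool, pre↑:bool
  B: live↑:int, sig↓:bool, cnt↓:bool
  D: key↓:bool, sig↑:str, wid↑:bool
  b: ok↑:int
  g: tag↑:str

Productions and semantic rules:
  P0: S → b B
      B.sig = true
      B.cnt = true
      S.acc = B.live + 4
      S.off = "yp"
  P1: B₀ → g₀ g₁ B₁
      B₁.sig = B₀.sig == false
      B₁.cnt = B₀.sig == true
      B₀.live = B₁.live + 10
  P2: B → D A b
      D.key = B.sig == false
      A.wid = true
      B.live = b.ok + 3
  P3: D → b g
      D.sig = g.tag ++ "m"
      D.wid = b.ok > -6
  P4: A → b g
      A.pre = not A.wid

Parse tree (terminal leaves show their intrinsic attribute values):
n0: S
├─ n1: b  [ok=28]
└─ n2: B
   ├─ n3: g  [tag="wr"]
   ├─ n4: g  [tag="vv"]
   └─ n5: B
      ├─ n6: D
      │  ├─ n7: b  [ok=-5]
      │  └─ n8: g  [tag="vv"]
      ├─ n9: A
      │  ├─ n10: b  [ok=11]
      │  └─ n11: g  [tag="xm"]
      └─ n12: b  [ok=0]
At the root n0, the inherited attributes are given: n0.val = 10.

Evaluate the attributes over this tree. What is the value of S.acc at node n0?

17

1. n0.val = 10  [given at root]
2. n1.ok = 28  [terminal]
3. n2.sig = true  [true]
4. n2.cnt = true  [true]
5. n3.tag = "wr"  [terminal]
6. n4.tag = "vv"  [terminal]
7. n5.sig = false  [B₀.sig == false]
8. n5.cnt = true  [B₀.sig == true]
9. n6.key = true  [B.sig == false]
10. n7.ok = -5  [terminal]
11. n8.tag = "vv"  [terminal]
12. n6.sig = "vvm"  [g.tag ++ "m"]
13. n6.wid = true  [b.ok > -6]
14. n9.wid = true  [true]
15. n10.ok = 11  [terminal]
16. n11.tag = "xm"  [terminal]
17. n9.pre = false  [not A.wid]
18. n12.ok = 0  [terminal]
19. n5.live = 3  [b.ok + 3]
20. n2.live = 13  [B₁.live + 10]
21. n0.acc = 17  [B.live + 4]
22. n0.off = "yp"  ["yp"]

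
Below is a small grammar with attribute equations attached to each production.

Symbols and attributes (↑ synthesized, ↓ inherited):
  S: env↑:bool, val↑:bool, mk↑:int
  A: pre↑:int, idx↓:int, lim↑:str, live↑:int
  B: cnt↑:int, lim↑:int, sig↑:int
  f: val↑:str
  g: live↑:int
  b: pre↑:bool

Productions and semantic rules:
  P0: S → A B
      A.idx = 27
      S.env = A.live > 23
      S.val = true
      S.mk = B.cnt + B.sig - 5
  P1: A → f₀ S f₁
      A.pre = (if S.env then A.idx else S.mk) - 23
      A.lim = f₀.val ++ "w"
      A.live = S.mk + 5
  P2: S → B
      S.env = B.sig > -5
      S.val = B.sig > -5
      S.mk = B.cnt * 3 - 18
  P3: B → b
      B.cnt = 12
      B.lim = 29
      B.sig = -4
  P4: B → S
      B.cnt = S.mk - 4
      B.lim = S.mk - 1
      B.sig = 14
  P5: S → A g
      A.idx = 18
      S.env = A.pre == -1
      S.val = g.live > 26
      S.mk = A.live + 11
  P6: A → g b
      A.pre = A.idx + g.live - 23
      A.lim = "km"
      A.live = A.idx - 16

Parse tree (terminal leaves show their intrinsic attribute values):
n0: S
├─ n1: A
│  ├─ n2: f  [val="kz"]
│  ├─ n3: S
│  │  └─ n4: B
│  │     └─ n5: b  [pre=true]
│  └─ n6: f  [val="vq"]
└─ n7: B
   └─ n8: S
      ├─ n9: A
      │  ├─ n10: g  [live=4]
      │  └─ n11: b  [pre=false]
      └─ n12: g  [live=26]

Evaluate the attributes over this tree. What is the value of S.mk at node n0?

18

1. n1.idx = 27  [27]
2. n2.val = "kz"  [terminal]
3. n5.pre = true  [terminal]
4. n4.cnt = 12  [12]
5. n4.lim = 29  [29]
6. n4.sig = -4  [-4]
7. n3.env = true  [B.sig > -5]
8. n3.val = true  [B.sig > -5]
9. n3.mk = 18  [B.cnt * 3 - 18]
10. n6.val = "vq"  [terminal]
11. n1.pre = 4  [(if S.env then A.idx else S.mk) - 23]
12. n1.lim = "kzw"  [f₀.val ++ "w"]
13. n1.live = 23  [S.mk + 5]
14. n9.idx = 18  [18]
15. n10.live = 4  [terminal]
16. n11.pre = false  [terminal]
17. n9.pre = -1  [A.idx + g.live - 23]
18. n9.lim = "km"  ["km"]
19. n9.live = 2  [A.idx - 16]
20. n12.live = 26  [terminal]
21. n8.env = true  [A.pre == -1]
22. n8.val = false  [g.live > 26]
23. n8.mk = 13  [A.live + 11]
24. n7.cnt = 9  [S.mk - 4]
25. n7.lim = 12  [S.mk - 1]
26. n7.sig = 14  [14]
27. n0.env = false  [A.live > 23]
28. n0.val = true  [true]
29. n0.mk = 18  [B.cnt + B.sig - 5]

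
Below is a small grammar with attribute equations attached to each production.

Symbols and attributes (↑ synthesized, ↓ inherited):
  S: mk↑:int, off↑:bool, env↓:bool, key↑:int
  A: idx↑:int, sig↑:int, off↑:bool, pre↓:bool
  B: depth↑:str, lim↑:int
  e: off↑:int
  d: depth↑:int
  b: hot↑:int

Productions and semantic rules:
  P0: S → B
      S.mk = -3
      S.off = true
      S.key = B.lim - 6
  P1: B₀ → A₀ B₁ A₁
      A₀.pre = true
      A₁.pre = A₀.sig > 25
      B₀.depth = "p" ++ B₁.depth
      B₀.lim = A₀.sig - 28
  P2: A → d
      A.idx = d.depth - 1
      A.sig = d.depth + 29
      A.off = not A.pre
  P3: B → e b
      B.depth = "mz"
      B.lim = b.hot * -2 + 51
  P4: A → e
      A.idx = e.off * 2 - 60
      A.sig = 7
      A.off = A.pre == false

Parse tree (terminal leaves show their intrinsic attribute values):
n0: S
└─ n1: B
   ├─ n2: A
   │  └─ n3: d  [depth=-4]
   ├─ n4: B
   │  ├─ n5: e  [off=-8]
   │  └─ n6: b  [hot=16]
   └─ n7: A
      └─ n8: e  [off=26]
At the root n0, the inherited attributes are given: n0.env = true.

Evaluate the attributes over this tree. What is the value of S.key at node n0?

1. n0.env = true  [given at root]
2. n2.pre = true  [true]
3. n3.depth = -4  [terminal]
4. n2.idx = -5  [d.depth - 1]
5. n2.sig = 25  [d.depth + 29]
6. n2.off = false  [not A.pre]
7. n5.off = -8  [terminal]
8. n6.hot = 16  [terminal]
9. n4.depth = "mz"  ["mz"]
10. n4.lim = 19  [b.hot * -2 + 51]
11. n7.pre = false  [A₀.sig > 25]
12. n8.off = 26  [terminal]
13. n7.idx = -8  [e.off * 2 - 60]
14. n7.sig = 7  [7]
15. n7.off = true  [A.pre == false]
16. n1.depth = "pmz"  ["p" ++ B₁.depth]
17. n1.lim = -3  [A₀.sig - 28]
18. n0.mk = -3  [-3]
19. n0.off = true  [true]
20. n0.key = -9  [B.lim - 6]

-9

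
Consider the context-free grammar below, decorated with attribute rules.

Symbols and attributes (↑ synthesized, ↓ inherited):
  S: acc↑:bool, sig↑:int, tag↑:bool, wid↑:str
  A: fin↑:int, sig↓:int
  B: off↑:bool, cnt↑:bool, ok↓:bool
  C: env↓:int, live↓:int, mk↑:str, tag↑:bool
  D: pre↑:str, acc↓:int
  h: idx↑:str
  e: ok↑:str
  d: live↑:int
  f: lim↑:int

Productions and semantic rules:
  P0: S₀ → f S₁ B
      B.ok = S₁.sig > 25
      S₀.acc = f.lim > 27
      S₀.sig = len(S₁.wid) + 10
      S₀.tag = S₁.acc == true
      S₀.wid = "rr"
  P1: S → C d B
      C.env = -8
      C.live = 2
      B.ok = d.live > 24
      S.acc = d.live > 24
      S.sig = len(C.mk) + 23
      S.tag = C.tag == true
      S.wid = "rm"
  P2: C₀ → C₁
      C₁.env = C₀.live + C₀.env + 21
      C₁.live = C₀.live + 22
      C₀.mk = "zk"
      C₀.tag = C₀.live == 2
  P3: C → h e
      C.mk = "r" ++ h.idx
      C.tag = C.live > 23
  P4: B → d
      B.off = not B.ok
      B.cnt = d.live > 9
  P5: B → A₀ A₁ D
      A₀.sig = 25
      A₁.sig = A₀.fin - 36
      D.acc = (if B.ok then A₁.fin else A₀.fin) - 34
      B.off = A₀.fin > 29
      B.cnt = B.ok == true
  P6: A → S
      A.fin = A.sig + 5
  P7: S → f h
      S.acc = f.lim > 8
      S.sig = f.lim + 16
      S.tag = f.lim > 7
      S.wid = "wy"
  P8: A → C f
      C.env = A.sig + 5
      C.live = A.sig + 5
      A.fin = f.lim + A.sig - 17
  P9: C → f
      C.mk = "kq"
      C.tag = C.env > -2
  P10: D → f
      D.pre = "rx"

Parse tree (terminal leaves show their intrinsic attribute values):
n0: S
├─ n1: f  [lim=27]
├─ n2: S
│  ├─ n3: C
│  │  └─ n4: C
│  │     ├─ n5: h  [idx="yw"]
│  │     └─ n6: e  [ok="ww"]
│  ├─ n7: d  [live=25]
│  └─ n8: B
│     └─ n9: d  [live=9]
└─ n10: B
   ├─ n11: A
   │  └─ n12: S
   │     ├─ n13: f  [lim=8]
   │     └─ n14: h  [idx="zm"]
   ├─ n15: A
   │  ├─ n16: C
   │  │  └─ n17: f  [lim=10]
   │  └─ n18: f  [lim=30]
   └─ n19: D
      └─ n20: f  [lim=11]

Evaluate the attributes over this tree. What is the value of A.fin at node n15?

7

1. n1.lim = 27  [terminal]
2. n3.env = -8  [-8]
3. n3.live = 2  [2]
4. n4.env = 15  [C₀.live + C₀.env + 21]
5. n4.live = 24  [C₀.live + 22]
6. n5.idx = "yw"  [terminal]
7. n6.ok = "ww"  [terminal]
8. n4.mk = "ryw"  ["r" ++ h.idx]
9. n4.tag = true  [C.live > 23]
10. n3.mk = "zk"  ["zk"]
11. n3.tag = true  [C₀.live == 2]
12. n7.live = 25  [terminal]
13. n8.ok = true  [d.live > 24]
14. n9.live = 9  [terminal]
15. n8.off = false  [not B.ok]
16. n8.cnt = false  [d.live > 9]
17. n2.acc = true  [d.live > 24]
18. n2.sig = 25  [len(C.mk) + 23]
19. n2.tag = true  [C.tag == true]
20. n2.wid = "rm"  ["rm"]
21. n10.ok = false  [S₁.sig > 25]
22. n11.sig = 25  [25]
23. n13.lim = 8  [terminal]
24. n14.idx = "zm"  [terminal]
25. n12.acc = false  [f.lim > 8]
26. n12.sig = 24  [f.lim + 16]
27. n12.tag = true  [f.lim > 7]
28. n12.wid = "wy"  ["wy"]
29. n11.fin = 30  [A.sig + 5]
30. n15.sig = -6  [A₀.fin - 36]
31. n16.env = -1  [A.sig + 5]
32. n16.live = -1  [A.sig + 5]
33. n17.lim = 10  [terminal]
34. n16.mk = "kq"  ["kq"]
35. n16.tag = true  [C.env > -2]
36. n18.lim = 30  [terminal]
37. n15.fin = 7  [f.lim + A.sig - 17]
38. n19.acc = -4  [(if B.ok then A₁.fin else A₀.fin) - 34]
39. n20.lim = 11  [terminal]
40. n19.pre = "rx"  ["rx"]
41. n10.off = true  [A₀.fin > 29]
42. n10.cnt = false  [B.ok == true]
43. n0.acc = false  [f.lim > 27]
44. n0.sig = 12  [len(S₁.wid) + 10]
45. n0.tag = true  [S₁.acc == true]
46. n0.wid = "rr"  ["rr"]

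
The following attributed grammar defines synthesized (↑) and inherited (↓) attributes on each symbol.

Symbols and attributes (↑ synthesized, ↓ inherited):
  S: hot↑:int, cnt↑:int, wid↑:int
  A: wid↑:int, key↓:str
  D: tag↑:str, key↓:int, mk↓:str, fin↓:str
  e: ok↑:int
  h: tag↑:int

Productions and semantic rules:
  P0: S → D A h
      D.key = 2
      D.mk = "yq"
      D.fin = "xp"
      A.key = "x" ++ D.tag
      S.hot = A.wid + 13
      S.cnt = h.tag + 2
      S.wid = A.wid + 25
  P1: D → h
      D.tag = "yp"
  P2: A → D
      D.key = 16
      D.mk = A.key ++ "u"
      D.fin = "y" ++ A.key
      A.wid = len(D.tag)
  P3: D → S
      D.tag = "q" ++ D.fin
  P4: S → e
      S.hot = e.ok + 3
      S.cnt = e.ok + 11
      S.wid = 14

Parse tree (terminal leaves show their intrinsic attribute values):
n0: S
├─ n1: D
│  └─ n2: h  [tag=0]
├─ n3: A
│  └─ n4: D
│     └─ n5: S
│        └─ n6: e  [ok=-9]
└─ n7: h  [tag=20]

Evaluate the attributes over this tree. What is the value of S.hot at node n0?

1. n1.key = 2  [2]
2. n1.mk = "yq"  ["yq"]
3. n1.fin = "xp"  ["xp"]
4. n2.tag = 0  [terminal]
5. n1.tag = "yp"  ["yp"]
6. n3.key = "xyp"  ["x" ++ D.tag]
7. n4.key = 16  [16]
8. n4.mk = "xypu"  [A.key ++ "u"]
9. n4.fin = "yxyp"  ["y" ++ A.key]
10. n6.ok = -9  [terminal]
11. n5.hot = -6  [e.ok + 3]
12. n5.cnt = 2  [e.ok + 11]
13. n5.wid = 14  [14]
14. n4.tag = "qyxyp"  ["q" ++ D.fin]
15. n3.wid = 5  [len(D.tag)]
16. n7.tag = 20  [terminal]
17. n0.hot = 18  [A.wid + 13]
18. n0.cnt = 22  [h.tag + 2]
19. n0.wid = 30  [A.wid + 25]

18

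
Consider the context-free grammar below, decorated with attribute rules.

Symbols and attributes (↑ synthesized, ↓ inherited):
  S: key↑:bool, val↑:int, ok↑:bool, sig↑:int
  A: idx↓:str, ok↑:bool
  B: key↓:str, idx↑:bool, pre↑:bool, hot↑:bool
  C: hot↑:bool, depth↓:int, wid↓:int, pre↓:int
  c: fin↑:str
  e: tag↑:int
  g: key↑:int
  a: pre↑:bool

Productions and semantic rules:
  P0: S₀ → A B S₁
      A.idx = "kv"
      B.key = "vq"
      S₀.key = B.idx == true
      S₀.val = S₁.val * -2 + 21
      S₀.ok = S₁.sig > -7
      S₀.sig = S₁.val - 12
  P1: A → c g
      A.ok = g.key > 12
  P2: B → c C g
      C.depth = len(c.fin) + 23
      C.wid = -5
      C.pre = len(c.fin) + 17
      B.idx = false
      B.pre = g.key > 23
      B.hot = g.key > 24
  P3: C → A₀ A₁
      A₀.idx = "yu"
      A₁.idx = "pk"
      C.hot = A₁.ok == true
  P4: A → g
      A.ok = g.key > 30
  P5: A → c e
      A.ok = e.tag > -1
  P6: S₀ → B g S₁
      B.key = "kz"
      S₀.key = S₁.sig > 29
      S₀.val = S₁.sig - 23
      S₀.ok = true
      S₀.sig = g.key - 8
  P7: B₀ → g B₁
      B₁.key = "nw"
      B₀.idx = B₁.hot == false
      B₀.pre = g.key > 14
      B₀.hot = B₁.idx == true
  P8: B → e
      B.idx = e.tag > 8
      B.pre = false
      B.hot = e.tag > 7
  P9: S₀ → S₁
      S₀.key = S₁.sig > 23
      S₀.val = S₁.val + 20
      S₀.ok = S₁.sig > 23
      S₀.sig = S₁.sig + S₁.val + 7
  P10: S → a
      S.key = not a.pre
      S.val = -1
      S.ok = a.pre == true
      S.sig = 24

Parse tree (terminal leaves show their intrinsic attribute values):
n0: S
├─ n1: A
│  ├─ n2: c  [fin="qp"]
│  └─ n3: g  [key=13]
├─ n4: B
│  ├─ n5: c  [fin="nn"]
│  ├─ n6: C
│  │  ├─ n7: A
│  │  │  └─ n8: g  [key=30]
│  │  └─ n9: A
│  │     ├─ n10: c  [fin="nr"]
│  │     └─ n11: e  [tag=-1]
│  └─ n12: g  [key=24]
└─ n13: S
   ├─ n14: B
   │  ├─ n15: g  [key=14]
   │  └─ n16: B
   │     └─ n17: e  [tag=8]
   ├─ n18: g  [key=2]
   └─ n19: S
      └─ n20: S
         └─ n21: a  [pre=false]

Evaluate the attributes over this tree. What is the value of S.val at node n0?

7

1. n1.idx = "kv"  ["kv"]
2. n2.fin = "qp"  [terminal]
3. n3.key = 13  [terminal]
4. n1.ok = true  [g.key > 12]
5. n4.key = "vq"  ["vq"]
6. n5.fin = "nn"  [terminal]
7. n6.depth = 25  [len(c.fin) + 23]
8. n6.wid = -5  [-5]
9. n6.pre = 19  [len(c.fin) + 17]
10. n7.idx = "yu"  ["yu"]
11. n8.key = 30  [terminal]
12. n7.ok = false  [g.key > 30]
13. n9.idx = "pk"  ["pk"]
14. n10.fin = "nr"  [terminal]
15. n11.tag = -1  [terminal]
16. n9.ok = false  [e.tag > -1]
17. n6.hot = false  [A₁.ok == true]
18. n12.key = 24  [terminal]
19. n4.idx = false  [false]
20. n4.pre = true  [g.key > 23]
21. n4.hot = false  [g.key > 24]
22. n14.key = "kz"  ["kz"]
23. n15.key = 14  [terminal]
24. n16.key = "nw"  ["nw"]
25. n17.tag = 8  [terminal]
26. n16.idx = false  [e.tag > 8]
27. n16.pre = false  [false]
28. n16.hot = true  [e.tag > 7]
29. n14.idx = false  [B₁.hot == false]
30. n14.pre = false  [g.key > 14]
31. n14.hot = false  [B₁.idx == true]
32. n18.key = 2  [terminal]
33. n21.pre = false  [terminal]
34. n20.key = true  [not a.pre]
35. n20.val = -1  [-1]
36. n20.ok = false  [a.pre == true]
37. n20.sig = 24  [24]
38. n19.key = true  [S₁.sig > 23]
39. n19.val = 19  [S₁.val + 20]
40. n19.ok = true  [S₁.sig > 23]
41. n19.sig = 30  [S₁.sig + S₁.val + 7]
42. n13.key = true  [S₁.sig > 29]
43. n13.val = 7  [S₁.sig - 23]
44. n13.ok = true  [true]
45. n13.sig = -6  [g.key - 8]
46. n0.key = false  [B.idx == true]
47. n0.val = 7  [S₁.val * -2 + 21]
48. n0.ok = true  [S₁.sig > -7]
49. n0.sig = -5  [S₁.val - 12]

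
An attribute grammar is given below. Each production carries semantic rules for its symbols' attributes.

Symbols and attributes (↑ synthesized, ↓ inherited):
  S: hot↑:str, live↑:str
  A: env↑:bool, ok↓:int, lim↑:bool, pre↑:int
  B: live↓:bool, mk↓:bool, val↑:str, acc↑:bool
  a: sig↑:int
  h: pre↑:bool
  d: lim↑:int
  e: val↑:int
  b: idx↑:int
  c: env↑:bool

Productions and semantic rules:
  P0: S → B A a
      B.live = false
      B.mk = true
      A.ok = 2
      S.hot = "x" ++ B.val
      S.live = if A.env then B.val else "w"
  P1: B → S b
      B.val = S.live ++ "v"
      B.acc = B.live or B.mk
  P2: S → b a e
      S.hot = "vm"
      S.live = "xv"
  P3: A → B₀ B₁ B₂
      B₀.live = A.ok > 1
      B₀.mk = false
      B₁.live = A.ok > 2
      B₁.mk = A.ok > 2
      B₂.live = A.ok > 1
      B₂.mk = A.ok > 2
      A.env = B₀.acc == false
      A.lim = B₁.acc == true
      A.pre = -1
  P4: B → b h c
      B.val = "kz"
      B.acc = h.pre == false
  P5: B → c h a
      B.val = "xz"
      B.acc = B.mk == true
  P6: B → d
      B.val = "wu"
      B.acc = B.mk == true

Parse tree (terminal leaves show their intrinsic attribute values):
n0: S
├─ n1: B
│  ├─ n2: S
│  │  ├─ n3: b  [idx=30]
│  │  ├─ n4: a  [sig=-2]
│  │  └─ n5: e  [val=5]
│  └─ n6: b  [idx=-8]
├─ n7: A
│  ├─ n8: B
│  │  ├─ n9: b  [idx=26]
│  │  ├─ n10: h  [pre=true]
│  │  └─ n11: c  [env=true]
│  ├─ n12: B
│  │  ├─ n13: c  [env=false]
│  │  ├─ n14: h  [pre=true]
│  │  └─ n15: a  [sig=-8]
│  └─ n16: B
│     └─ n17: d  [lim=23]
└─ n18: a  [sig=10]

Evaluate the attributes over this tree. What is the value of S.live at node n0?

1. n1.live = false  [false]
2. n1.mk = true  [true]
3. n3.idx = 30  [terminal]
4. n4.sig = -2  [terminal]
5. n5.val = 5  [terminal]
6. n2.hot = "vm"  ["vm"]
7. n2.live = "xv"  ["xv"]
8. n6.idx = -8  [terminal]
9. n1.val = "xvv"  [S.live ++ "v"]
10. n1.acc = true  [B.live or B.mk]
11. n7.ok = 2  [2]
12. n8.live = true  [A.ok > 1]
13. n8.mk = false  [false]
14. n9.idx = 26  [terminal]
15. n10.pre = true  [terminal]
16. n11.env = true  [terminal]
17. n8.val = "kz"  ["kz"]
18. n8.acc = false  [h.pre == false]
19. n12.live = false  [A.ok > 2]
20. n12.mk = false  [A.ok > 2]
21. n13.env = false  [terminal]
22. n14.pre = true  [terminal]
23. n15.sig = -8  [terminal]
24. n12.val = "xz"  ["xz"]
25. n12.acc = false  [B.mk == true]
26. n16.live = true  [A.ok > 1]
27. n16.mk = false  [A.ok > 2]
28. n17.lim = 23  [terminal]
29. n16.val = "wu"  ["wu"]
30. n16.acc = false  [B.mk == true]
31. n7.env = true  [B₀.acc == false]
32. n7.lim = false  [B₁.acc == true]
33. n7.pre = -1  [-1]
34. n18.sig = 10  [terminal]
35. n0.hot = "xxvv"  ["x" ++ B.val]
36. n0.live = "xvv"  [if A.env then B.val else "w"]

"xvv"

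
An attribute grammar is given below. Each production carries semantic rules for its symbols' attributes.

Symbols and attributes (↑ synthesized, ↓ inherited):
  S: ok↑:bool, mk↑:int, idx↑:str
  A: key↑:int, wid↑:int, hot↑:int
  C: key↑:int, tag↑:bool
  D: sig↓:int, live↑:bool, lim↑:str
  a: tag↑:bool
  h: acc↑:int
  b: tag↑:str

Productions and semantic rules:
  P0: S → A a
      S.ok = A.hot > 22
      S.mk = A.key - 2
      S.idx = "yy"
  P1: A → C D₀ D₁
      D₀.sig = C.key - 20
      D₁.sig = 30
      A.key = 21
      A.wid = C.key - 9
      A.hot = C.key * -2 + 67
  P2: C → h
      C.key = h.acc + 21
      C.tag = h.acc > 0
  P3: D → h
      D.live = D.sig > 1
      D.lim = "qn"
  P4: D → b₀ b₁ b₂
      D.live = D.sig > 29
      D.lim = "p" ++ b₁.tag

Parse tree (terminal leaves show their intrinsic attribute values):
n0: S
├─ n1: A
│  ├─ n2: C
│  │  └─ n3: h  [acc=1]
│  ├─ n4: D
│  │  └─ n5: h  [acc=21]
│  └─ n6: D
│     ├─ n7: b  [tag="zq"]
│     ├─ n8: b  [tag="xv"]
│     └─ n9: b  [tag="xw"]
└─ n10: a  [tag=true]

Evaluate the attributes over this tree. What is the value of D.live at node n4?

1. n3.acc = 1  [terminal]
2. n2.key = 22  [h.acc + 21]
3. n2.tag = true  [h.acc > 0]
4. n4.sig = 2  [C.key - 20]
5. n5.acc = 21  [terminal]
6. n4.live = true  [D.sig > 1]
7. n4.lim = "qn"  ["qn"]
8. n6.sig = 30  [30]
9. n7.tag = "zq"  [terminal]
10. n8.tag = "xv"  [terminal]
11. n9.tag = "xw"  [terminal]
12. n6.live = true  [D.sig > 29]
13. n6.lim = "pxv"  ["p" ++ b₁.tag]
14. n1.key = 21  [21]
15. n1.wid = 13  [C.key - 9]
16. n1.hot = 23  [C.key * -2 + 67]
17. n10.tag = true  [terminal]
18. n0.ok = true  [A.hot > 22]
19. n0.mk = 19  [A.key - 2]
20. n0.idx = "yy"  ["yy"]

true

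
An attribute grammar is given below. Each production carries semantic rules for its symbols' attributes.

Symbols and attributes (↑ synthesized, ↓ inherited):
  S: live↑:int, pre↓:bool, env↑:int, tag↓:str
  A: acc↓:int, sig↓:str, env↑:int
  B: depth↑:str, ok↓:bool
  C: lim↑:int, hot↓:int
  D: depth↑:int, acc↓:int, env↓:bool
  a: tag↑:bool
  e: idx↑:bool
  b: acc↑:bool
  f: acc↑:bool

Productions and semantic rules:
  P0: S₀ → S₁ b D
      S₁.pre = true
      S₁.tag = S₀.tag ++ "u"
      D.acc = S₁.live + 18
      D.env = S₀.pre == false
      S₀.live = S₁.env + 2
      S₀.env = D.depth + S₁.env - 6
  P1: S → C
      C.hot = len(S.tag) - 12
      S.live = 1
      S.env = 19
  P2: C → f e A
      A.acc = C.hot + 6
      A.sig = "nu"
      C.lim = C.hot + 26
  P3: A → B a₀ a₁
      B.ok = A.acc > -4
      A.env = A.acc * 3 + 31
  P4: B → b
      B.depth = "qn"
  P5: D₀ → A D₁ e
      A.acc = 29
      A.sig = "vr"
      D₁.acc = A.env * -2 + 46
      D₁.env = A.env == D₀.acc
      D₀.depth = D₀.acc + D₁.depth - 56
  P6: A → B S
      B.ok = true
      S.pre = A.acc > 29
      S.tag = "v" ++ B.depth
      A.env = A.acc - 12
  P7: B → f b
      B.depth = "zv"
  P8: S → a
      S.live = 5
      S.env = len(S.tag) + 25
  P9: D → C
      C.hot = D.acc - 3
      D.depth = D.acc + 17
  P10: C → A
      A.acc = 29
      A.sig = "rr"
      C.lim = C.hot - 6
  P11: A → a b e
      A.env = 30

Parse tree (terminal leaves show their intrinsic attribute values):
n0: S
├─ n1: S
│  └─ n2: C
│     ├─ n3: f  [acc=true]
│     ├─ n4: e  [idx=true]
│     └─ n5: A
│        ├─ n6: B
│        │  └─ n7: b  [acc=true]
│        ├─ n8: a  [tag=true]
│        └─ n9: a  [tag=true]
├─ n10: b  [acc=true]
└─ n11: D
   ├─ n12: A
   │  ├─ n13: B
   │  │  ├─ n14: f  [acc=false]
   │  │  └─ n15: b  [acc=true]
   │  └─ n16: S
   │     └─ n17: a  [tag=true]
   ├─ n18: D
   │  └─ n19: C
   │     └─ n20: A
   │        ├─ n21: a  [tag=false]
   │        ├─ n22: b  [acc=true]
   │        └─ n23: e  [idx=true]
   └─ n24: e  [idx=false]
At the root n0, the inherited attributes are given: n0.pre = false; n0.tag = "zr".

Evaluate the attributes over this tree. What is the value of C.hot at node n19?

1. n0.pre = false  [given at root]
2. n0.tag = "zr"  [given at root]
3. n1.pre = true  [true]
4. n1.tag = "zru"  [S₀.tag ++ "u"]
5. n2.hot = -9  [len(S.tag) - 12]
6. n3.acc = true  [terminal]
7. n4.idx = true  [terminal]
8. n5.acc = -3  [C.hot + 6]
9. n5.sig = "nu"  ["nu"]
10. n6.ok = true  [A.acc > -4]
11. n7.acc = true  [terminal]
12. n6.depth = "qn"  ["qn"]
13. n8.tag = true  [terminal]
14. n9.tag = true  [terminal]
15. n5.env = 22  [A.acc * 3 + 31]
16. n2.lim = 17  [C.hot + 26]
17. n1.live = 1  [1]
18. n1.env = 19  [19]
19. n10.acc = true  [terminal]
20. n11.acc = 19  [S₁.live + 18]
21. n11.env = true  [S₀.pre == false]
22. n12.acc = 29  [29]
23. n12.sig = "vr"  ["vr"]
24. n13.ok = true  [true]
25. n14.acc = false  [terminal]
26. n15.acc = true  [terminal]
27. n13.depth = "zv"  ["zv"]
28. n16.pre = false  [A.acc > 29]
29. n16.tag = "vzv"  ["v" ++ B.depth]
30. n17.tag = true  [terminal]
31. n16.live = 5  [5]
32. n16.env = 28  [len(S.tag) + 25]
33. n12.env = 17  [A.acc - 12]
34. n18.acc = 12  [A.env * -2 + 46]
35. n18.env = false  [A.env == D₀.acc]
36. n19.hot = 9  [D.acc - 3]
37. n20.acc = 29  [29]
38. n20.sig = "rr"  ["rr"]
39. n21.tag = false  [terminal]
40. n22.acc = true  [terminal]
41. n23.idx = true  [terminal]
42. n20.env = 30  [30]
43. n19.lim = 3  [C.hot - 6]
44. n18.depth = 29  [D.acc + 17]
45. n24.idx = false  [terminal]
46. n11.depth = -8  [D₀.acc + D₁.depth - 56]
47. n0.live = 21  [S₁.env + 2]
48. n0.env = 5  [D.depth + S₁.env - 6]

9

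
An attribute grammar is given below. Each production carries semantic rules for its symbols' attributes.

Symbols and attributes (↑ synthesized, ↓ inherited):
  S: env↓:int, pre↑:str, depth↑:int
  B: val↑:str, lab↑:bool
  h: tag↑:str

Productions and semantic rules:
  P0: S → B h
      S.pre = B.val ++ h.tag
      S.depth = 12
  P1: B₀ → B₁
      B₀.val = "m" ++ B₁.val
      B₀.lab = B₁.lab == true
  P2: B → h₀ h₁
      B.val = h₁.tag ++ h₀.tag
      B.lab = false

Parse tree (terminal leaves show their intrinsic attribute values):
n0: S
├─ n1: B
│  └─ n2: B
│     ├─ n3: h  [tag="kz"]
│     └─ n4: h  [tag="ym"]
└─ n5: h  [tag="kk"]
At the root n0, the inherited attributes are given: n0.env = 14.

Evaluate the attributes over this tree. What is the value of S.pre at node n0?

"mymkzkk"

1. n0.env = 14  [given at root]
2. n3.tag = "kz"  [terminal]
3. n4.tag = "ym"  [terminal]
4. n2.val = "ymkz"  [h₁.tag ++ h₀.tag]
5. n2.lab = false  [false]
6. n1.val = "mymkz"  ["m" ++ B₁.val]
7. n1.lab = false  [B₁.lab == true]
8. n5.tag = "kk"  [terminal]
9. n0.pre = "mymkzkk"  [B.val ++ h.tag]
10. n0.depth = 12  [12]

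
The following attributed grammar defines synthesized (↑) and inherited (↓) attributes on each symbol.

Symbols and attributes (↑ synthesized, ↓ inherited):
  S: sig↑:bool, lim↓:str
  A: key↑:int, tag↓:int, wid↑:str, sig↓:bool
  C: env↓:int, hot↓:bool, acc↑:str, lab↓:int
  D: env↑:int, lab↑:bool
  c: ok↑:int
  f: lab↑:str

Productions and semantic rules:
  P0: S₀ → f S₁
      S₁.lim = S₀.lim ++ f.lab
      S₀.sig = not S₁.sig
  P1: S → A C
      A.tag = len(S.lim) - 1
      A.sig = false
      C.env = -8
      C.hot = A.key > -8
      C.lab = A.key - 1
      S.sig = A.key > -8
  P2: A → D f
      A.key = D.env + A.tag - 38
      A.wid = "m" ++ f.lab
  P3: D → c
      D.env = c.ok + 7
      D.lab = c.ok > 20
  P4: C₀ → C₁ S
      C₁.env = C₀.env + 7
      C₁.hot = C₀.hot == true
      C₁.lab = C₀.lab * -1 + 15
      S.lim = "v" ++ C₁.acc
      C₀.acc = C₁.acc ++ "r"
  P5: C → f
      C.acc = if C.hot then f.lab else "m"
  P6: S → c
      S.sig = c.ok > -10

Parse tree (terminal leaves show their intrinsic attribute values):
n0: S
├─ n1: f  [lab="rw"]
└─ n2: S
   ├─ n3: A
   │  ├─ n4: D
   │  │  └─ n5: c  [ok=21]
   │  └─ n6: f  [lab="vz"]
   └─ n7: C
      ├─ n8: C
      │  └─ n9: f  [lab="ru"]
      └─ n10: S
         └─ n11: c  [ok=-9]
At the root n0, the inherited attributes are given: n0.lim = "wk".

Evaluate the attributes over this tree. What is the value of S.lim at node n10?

1. n0.lim = "wk"  [given at root]
2. n1.lab = "rw"  [terminal]
3. n2.lim = "wkrw"  [S₀.lim ++ f.lab]
4. n3.tag = 3  [len(S.lim) - 1]
5. n3.sig = false  [false]
6. n5.ok = 21  [terminal]
7. n4.env = 28  [c.ok + 7]
8. n4.lab = true  [c.ok > 20]
9. n6.lab = "vz"  [terminal]
10. n3.key = -7  [D.env + A.tag - 38]
11. n3.wid = "mvz"  ["m" ++ f.lab]
12. n7.env = -8  [-8]
13. n7.hot = true  [A.key > -8]
14. n7.lab = -8  [A.key - 1]
15. n8.env = -1  [C₀.env + 7]
16. n8.hot = true  [C₀.hot == true]
17. n8.lab = 23  [C₀.lab * -1 + 15]
18. n9.lab = "ru"  [terminal]
19. n8.acc = "ru"  [if C.hot then f.lab else "m"]
20. n10.lim = "vru"  ["v" ++ C₁.acc]
21. n11.ok = -9  [terminal]
22. n10.sig = true  [c.ok > -10]
23. n7.acc = "rur"  [C₁.acc ++ "r"]
24. n2.sig = true  [A.key > -8]
25. n0.sig = false  [not S₁.sig]

"vru"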